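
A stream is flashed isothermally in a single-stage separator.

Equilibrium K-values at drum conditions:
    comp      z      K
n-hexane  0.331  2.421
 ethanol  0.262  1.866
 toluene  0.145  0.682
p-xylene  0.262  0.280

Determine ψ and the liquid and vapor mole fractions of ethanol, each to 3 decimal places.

Newton iteration, ψ⁰ = 0.5:
  ψ = 0.500: g = 0.0837, g' = -0.676 → ψ = 0.624
  ψ = 0.624: g = -0.0033, g' = -0.741 → ψ = 0.619
Converged at ψ = 0.619.
Compositions from xᵢ = zᵢ/(1+ψ(Kᵢ−1)), yᵢ = Kᵢxᵢ:
  n-hexane: x = 0.176, y = 0.426
  ethanol: x = 0.171, y = 0.318
  toluene: x = 0.181, y = 0.123
  p-xylene: x = 0.473, y = 0.132

ψ = 0.619, x_ethanol = 0.171, y_ethanol = 0.318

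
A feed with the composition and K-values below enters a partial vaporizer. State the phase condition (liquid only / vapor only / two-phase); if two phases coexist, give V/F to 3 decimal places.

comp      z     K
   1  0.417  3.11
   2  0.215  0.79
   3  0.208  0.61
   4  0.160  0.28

ΣzᵢKᵢ = 1.638; Σzᵢ/Kᵢ = 1.319.
Both exceed 1, so a two-phase solution exists.
Rachford–Rice: g(ψ) = Σ zᵢ(Kᵢ−1)/(1+ψ(Kᵢ−1)) = 0.
Newton iteration, ψ⁰ = 0.61:
  ψ = 0.610: g = 0.0211, g' = -0.686 → ψ = 0.641
Converged at ψ = 0.641.

two-phase, V/F = 0.641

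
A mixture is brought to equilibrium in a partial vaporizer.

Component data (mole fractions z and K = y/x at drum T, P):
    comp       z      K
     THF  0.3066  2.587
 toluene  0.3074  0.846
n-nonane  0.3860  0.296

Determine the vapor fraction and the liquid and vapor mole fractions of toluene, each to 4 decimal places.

Let ψ = V/F and solve Σ zᵢ(Kᵢ−1)/(1+ψ(Kᵢ−1)) = 0.
g(0) = ΣzᵢKᵢ − 1 = 0.1675 and g(1) = 1 − Σzᵢ/Kᵢ = -0.7859, so a root lies in (0, 1).
Newton–Raphson from ψ = 0.51:
  ψ = 0.5100: g = -0.20642, g' = -0.7101 → ψ = 0.2193
  ψ = 0.2193: g = -0.00941, g' = -0.7003 → ψ = 0.2059
  ψ = 0.2059: g = 0.00005, g' = -0.7081 → ψ = 0.2060
Converged at ψ = 0.2060.
Compositions from xᵢ = zᵢ/(1+ψ(Kᵢ−1)), yᵢ = Kᵢxᵢ:
  THF: x = 0.2311, y = 0.5978
  toluene: x = 0.3175, y = 0.2686
  n-nonane: x = 0.4515, y = 0.1336

ψ = 0.2060, x_toluene = 0.3175, y_toluene = 0.2686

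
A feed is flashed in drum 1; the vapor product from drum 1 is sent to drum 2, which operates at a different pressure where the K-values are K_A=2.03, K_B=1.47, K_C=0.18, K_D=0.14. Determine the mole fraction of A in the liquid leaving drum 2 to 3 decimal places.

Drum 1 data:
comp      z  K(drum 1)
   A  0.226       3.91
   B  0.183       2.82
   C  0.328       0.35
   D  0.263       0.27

x_A (drum 2) = 0.274

Drum 1:
Newton iteration, ψ₁⁰ = 0.62:
  ψ₁ = 0.620: g = -0.3168, g' = -1.234 → ψ₁ = 0.363
  ψ₁ = 0.363: g = -0.0201, g' = -1.169 → ψ₁ = 0.346
Converged at ψ₁ = 0.346.
Drum-1 compositions:
  A: x = 0.113, y = 0.440
  B: x = 0.112, y = 0.317
  C: x = 0.423, y = 0.148
  D: x = 0.352, y = 0.095
Drum-2 feed = drum-1 vapor: z₂ = (0.4402, 0.3166, 0.1481, 0.0950).
Drum 2:
Rachford–Rice: g(ψ₂) = Σ zᵢ(Kᵢ−1)/(1+ψ₂(Kᵢ−1)) = 0.
g(0) = ΣzᵢKᵢ − 1 = 0.399 and g(1) = 1 − Σzᵢ/Kᵢ = -0.934, so a root lies in (0, 1).
Newton iteration, ψ₂⁰ = 0.46:
  ψ₂ = 0.460: g = 0.0998, g' = -0.711 → ψ₂ = 0.600
  ψ₂ = 0.600: g = -0.0119, g' = -0.907 → ψ₂ = 0.587
Converged at ψ₂ = 0.587.
  A: x = 0.274, y = 0.557
  B: x = 0.248, y = 0.365
  C: x = 0.286, y = 0.051
  D: x = 0.192, y = 0.027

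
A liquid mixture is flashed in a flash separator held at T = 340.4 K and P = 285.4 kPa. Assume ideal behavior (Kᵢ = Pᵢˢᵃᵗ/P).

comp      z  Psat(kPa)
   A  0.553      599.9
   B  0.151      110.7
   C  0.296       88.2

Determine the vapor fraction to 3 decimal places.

ψ = 0.426

Raoult's law: Kᵢ = Pᵢˢᵃᵗ/P = Pᵢˢᵃᵗ/285.4.
  K_A = 599.9/285.4 = 2.10196, K_B = 110.7/285.4 = 0.38788, K_C = 88.2/285.4 = 0.30904
Rachford–Rice: g(ψ) = Σ zᵢ(Kᵢ−1)/(1+ψ(Kᵢ−1)) = 0.
g(0) = ΣzᵢKᵢ − 1 = 0.312 and g(1) = 1 − Σzᵢ/Kᵢ = -0.610, so a root lies in (0, 1).
Newton iteration, ψ⁰ = 0.5:
  ψ = 0.500: g = -0.0528, g' = -0.727 → ψ = 0.427
  ψ = 0.427: g = -0.0011, g' = -0.699 → ψ = 0.426
Converged at ψ = 0.426.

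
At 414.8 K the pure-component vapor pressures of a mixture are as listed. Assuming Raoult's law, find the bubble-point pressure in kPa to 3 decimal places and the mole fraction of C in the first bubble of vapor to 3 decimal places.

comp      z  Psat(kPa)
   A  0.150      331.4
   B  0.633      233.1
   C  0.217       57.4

Pbub = 209.718 kPa, y_C = 0.059

At the bubble point ψ → 0, so ΣzᵢKᵢ = 1 with Kᵢ = Pᵢˢᵃᵗ/P ⇒ P = ΣzᵢPᵢˢᵃᵗ.
P = 0.150·331.4 + 0.633·233.1 + 0.217·57.4 = 209.718 kPa
yᵢ = zᵢPᵢˢᵃᵗ/P ⇒ y_C = 0.217·57.4/209.718 = 0.059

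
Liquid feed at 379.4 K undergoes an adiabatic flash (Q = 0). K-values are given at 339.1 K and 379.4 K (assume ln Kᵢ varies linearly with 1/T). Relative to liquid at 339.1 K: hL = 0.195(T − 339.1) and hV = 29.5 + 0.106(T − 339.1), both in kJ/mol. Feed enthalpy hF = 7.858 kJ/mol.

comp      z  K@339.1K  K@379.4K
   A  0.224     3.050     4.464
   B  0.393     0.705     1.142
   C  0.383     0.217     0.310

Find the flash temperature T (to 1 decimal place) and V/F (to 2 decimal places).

Adiabatic flash: solve Rachford–Rice at each trial T, then check hF = ψ·hV(T) + (1−ψ)·hL(T).
  T = 339.1 K: K = (3.050, 0.705, 0.217), RR gives ψ = 0.038, H_out = 1.112 kJ/mol
  T = 379.4 K: K = (4.464, 1.142, 0.310), RR gives ψ = 0.416, H_out = 18.635 kJ/mol
  T = 359.2 K: K = (3.728, 0.909, 0.262), RR gives ψ = 0.228, H_out = 10.246 kJ/mol
  T = 349.1 K: K = (3.380, 0.803, 0.239), RR gives ψ = 0.134, H_out = 5.785 kJ/mol
  T = 354.1 K: K = (3.550, 0.855, 0.250), RR gives ψ = 0.181, H_out = 8.019 kJ/mol
  T = 351.6 K: K = (3.465, 0.829, 0.245), RR gives ψ = 0.158, H_out = 6.909 kJ/mol
  T = 352.9 K: K = (3.509, 0.842, 0.247), RR gives ψ = 0.170, H_out = 7.488 kJ/mol
Linear interpolation between T = 352.9 (H_out = 7.488) and T = 354.1 (H_out = 8.019) on hF = 7.858 gives T ≈ 353.7 K, at which ψ = 0.18.

T = 353.7 K, V/F = 0.18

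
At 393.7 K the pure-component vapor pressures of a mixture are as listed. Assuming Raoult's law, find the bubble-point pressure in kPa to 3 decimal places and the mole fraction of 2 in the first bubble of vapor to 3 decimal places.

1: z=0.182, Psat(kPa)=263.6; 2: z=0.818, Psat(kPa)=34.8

Pbub = 76.442 kPa, y_2 = 0.372

At the bubble point ψ → 0, so ΣzᵢKᵢ = 1 with Kᵢ = Pᵢˢᵃᵗ/P ⇒ P = ΣzᵢPᵢˢᵃᵗ.
P = 0.182·263.6 + 0.818·34.8 = 76.442 kPa
yᵢ = zᵢPᵢˢᵃᵗ/P ⇒ y_2 = 0.818·34.8/76.442 = 0.372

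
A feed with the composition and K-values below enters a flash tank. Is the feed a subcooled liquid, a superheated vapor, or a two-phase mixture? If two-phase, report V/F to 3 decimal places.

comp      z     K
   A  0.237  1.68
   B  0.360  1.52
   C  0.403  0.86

superheated vapor

ΣzᵢKᵢ = 1.292; Σzᵢ/Kᵢ = 0.847.
Since Σzᵢ/Kᵢ < 1 the mixture is above its dew point — single vapor phase.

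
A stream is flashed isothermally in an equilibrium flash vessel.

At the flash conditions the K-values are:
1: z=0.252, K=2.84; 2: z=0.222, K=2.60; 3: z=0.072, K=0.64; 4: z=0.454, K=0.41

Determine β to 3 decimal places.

Rachford–Rice: g(β) = Σ zᵢ(Kᵢ−1)/(1+β(Kᵢ−1)) = 0.
Check two-phase: ΣzᵢKᵢ = 1.525 > 1 and Σzᵢ/Kᵢ = 1.394 > 1, so g(0) = 0.525 > 0 and g(1) = -0.394 < 0.
Iterate (Newton) starting at β = 0.5:
  β = 0.500: g = 0.0273, g' = -0.739 → β = 0.537
Converged at β = 0.537.

β = 0.537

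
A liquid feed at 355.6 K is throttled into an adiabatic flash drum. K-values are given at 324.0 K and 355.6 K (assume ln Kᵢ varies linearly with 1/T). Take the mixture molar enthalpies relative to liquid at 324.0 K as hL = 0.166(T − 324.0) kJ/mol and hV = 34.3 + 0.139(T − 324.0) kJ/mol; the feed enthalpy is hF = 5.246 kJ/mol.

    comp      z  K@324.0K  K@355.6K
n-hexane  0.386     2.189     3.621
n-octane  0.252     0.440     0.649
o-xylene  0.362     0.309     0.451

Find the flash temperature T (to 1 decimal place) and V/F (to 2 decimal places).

Adiabatic flash: solve Rachford–Rice at each trial T, then check hF = ψ·hV(T) + (1−ψ)·hL(T).
  T = 324.0 K: K = (2.189, 0.440, 0.309), RR gives ψ = 0.089, H_out = 3.052 kJ/mol
  T = 355.6 K: K = (3.621, 0.649, 0.451), RR gives ψ = 0.578, H_out = 24.587 kJ/mol
  T = 339.8 K: K = (2.849, 0.539, 0.377), RR gives ψ = 0.358, H_out = 14.742 kJ/mol
  T = 331.9 K: K = (2.505, 0.488, 0.342), RR gives ψ = 0.236, H_out = 9.355 kJ/mol
  T = 327.9 K: K = (2.342, 0.463, 0.325), RR gives ψ = 0.166, H_out = 6.321 kJ/mol
  T = 325.9 K: K = (2.262, 0.451, 0.317), RR gives ψ = 0.128, H_out = 4.690 kJ/mol
Linear interpolation between T = 325.9 (H_out = 4.690) and T = 327.9 (H_out = 6.321) on hF = 5.246 gives T ≈ 326.6 K, at which ψ = 0.14.

T = 326.6 K, V/F = 0.14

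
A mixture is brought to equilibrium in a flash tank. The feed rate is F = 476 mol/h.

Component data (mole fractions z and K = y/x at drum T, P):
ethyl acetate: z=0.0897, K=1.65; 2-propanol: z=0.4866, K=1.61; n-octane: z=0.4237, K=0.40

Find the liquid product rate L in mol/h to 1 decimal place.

L = 346.1 mol/h

Rachford–Rice: g(ψ) = Σ zᵢ(Kᵢ−1)/(1+ψ(Kᵢ−1)) = 0.
Feasibility: ΣzᵢKᵢ = 1.1009, Σzᵢ/Kᵢ = 1.4158 — both > 1, two phases present.
Newton iteration, ψ⁰ = 0.5:
  ψ = 0.5000: g = -0.09171, g' = -0.4392 → ψ = 0.2912
  ψ = 0.2912: g = -0.00695, g' = -0.3813 → ψ = 0.2729
Converged at ψ = 0.2729.
Then V = ψ·F = 0.2729·476 = 129.9 mol/h and L = F − V = 346.1 mol/h.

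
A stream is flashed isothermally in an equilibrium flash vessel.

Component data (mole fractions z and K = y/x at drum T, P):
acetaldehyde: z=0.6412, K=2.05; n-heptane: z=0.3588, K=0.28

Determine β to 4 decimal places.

Let β = V/F and solve Σ zᵢ(Kᵢ−1)/(1+β(Kᵢ−1)) = 0.
Check two-phase: ΣzᵢKᵢ = 1.4149 > 1 and Σzᵢ/Kᵢ = 1.5942 > 1, so g(0) = 0.4149 > 0 and g(1) = -0.5942 < 0.
Binary case is linear: z₁(K₁−1)(1+β(K₂−1)) + z₂(K₂−1)(1+β(K₁−1)) = 0
⇒ β = [z₁(K₁−1)+z₂(K₂−1)] / [−(K₁−1)(K₂−1)] = 0.41492/0.75600 = 0.5488

β = 0.5488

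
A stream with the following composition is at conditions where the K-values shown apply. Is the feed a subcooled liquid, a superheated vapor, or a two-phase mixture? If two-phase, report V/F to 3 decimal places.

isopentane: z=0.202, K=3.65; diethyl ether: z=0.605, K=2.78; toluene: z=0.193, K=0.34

superheated vapor

ΣzᵢKᵢ = 2.485; Σzᵢ/Kᵢ = 0.841.
Since Σzᵢ/Kᵢ < 1 the mixture is above its dew point — single vapor phase.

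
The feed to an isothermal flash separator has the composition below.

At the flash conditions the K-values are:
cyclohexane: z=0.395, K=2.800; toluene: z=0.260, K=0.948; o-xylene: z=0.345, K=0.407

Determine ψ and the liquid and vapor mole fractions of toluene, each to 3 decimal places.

Rachford–Rice: g(ψ) = Σ zᵢ(Kᵢ−1)/(1+ψ(Kᵢ−1)) = 0.
Feasibility: ΣzᵢKᵢ = 1.493, Σzᵢ/Kᵢ = 1.263 — both > 1, two phases present.
Iterate (Newton) starting at ψ = 0.36:
  ψ = 0.360: g = 0.1575, g' = -0.668 → ψ = 0.596
  ψ = 0.596: g = 0.0128, g' = -0.589 → ψ = 0.617
Converged at ψ = 0.617.
Compositions from xᵢ = zᵢ/(1+ψ(Kᵢ−1)), yᵢ = Kᵢxᵢ:
  cyclohexane: x = 0.187, y = 0.524
  toluene: x = 0.269, y = 0.255
  o-xylene: x = 0.544, y = 0.222

ψ = 0.617, x_toluene = 0.269, y_toluene = 0.255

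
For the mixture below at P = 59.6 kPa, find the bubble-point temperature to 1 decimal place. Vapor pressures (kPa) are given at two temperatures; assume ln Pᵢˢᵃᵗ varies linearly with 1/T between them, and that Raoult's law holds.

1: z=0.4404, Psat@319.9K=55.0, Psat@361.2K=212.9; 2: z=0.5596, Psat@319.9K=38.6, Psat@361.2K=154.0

T = 327.1 K

Bubble-point temperature: ΣzᵢPᵢˢᵃᵗ(T) = P. Interpolate ln Pᵢˢᵃᵗ = aᵢ + bᵢ/T.
  T = 319.9 K: ΣzᵢPᵢˢᵃᵗ = 45.82 kPa
  T = 361.2 K: ΣzᵢPᵢˢᵃᵗ = 179.94 kPa
  T = 340.5 K: ΣzᵢPᵢˢᵃᵗ = 94.49 kPa
  T = 330.2 K: ΣzᵢPᵢˢᵃᵗ = 66.55 kPa
  T = 325.0 K: ΣzᵢPᵢˢᵃᵗ = 55.28 kPa
  T = 327.6 K: ΣzᵢPᵢˢᵃᵗ = 60.70 kPa
Interpolating between 325.0 K and 327.6 K gives T ≈ 327.1 K.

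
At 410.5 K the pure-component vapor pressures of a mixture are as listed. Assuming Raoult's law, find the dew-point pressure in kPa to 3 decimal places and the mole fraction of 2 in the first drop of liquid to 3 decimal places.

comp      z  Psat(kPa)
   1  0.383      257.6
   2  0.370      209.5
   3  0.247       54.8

At the dew point ψ → 1, so Σzᵢ/Kᵢ = 1 with Kᵢ = Pᵢˢᵃᵗ/P ⇒ 1/P = Σzᵢ/Pᵢˢᵃᵗ.
1/P = 0.383/257.6 + 0.370/209.5 + 0.247/54.8 = 0.007760 ⇒ P = 128.862 kPa
xᵢ = zᵢP/Pᵢˢᵃᵗ ⇒ x_2 = 0.370·128.862/209.5 = 0.228

Pdew = 128.862 kPa, x_2 = 0.228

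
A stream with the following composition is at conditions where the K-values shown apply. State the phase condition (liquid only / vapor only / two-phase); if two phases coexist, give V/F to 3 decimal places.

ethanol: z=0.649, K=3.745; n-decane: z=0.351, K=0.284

two-phase, V/F = 0.779

ΣzᵢKᵢ = 2.530; Σzᵢ/Kᵢ = 1.409.
Both exceed 1, so a two-phase solution exists.
Binary case is linear: z₁(K₁−1)(1+ψ(K₂−1)) + z₂(K₂−1)(1+ψ(K₁−1)) = 0
⇒ ψ = [z₁(K₁−1)+z₂(K₂−1)] / [−(K₁−1)(K₂−1)] = 1.5302/1.9654 = 0.779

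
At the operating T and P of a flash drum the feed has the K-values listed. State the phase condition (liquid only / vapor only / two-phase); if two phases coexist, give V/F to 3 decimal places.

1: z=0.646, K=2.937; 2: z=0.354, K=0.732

ΣzᵢKᵢ = 2.156; Σzᵢ/Kᵢ = 0.704.
Since Σzᵢ/Kᵢ < 1 the mixture is above its dew point — single vapor phase.

vapor only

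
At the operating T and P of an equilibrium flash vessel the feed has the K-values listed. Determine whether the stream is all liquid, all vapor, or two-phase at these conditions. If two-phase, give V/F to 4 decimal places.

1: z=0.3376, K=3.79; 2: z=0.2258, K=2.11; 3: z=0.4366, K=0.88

ΣzᵢKᵢ = 2.1401; Σzᵢ/Kᵢ = 0.6922.
Since Σzᵢ/Kᵢ < 1 the mixture is above its dew point — single vapor phase.

all vapor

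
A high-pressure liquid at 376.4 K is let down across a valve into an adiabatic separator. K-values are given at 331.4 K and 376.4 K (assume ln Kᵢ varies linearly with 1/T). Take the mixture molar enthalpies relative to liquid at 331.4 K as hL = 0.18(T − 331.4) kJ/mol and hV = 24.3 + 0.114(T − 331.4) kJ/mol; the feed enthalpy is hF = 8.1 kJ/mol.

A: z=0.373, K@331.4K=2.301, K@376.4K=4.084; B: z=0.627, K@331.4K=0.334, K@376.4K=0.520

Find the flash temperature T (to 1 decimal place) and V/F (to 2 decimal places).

Adiabatic flash: solve Rachford–Rice at each trial T, then check hF = ψ·hV(T) + (1−ψ)·hL(T).
  T = 331.4 K: K = (2.301, 0.334), RR gives ψ = 0.078, H_out = 1.898 kJ/mol
  T = 376.4 K: K = (4.084, 0.520), RR gives ψ = 0.574, H_out = 20.339 kJ/mol
  T = 353.9 K: K = (3.122, 0.423), RR gives ψ = 0.351, H_out = 12.048 kJ/mol
  T = 342.6 K: K = (2.692, 0.377), RR gives ψ = 0.228, H_out = 7.390 kJ/mol
  T = 348.2 K: K = (2.901, 0.399), RR gives ψ = 0.291, H_out = 9.774 kJ/mol
  T = 345.4 K: K = (2.795, 0.388), RR gives ψ = 0.260, H_out = 8.604 kJ/mol
  T = 344.0 K: K = (2.743, 0.383), RR gives ψ = 0.244, H_out = 8.003 kJ/mol
Linear interpolation between T = 344.0 (H_out = 8.003) and T = 345.4 (H_out = 8.604) on hF = 8.1 gives T ≈ 344.2 K, at which ψ = 0.25.

T = 344.2 K, V/F = 0.25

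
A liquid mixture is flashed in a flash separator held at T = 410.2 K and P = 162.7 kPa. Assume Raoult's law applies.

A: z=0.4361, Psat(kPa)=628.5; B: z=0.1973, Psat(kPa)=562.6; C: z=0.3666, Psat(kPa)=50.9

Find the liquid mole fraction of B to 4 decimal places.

x_B = 0.0672

Raoult's law: Kᵢ = Pᵢˢᵃᵗ/P = Pᵢˢᵃᵗ/162.7.
  K_A = 628.5/162.7 = 3.862938, K_B = 562.6/162.7 = 3.457898, K_C = 50.9/162.7 = 0.312846
Material balance + equilibrium reduce to Σ zᵢ(Kᵢ−1)/(1+V/F(Kᵢ−1)) = 0.
g(0) = ΣzᵢKᵢ − 1 = 1.4816 and g(1) = 1 − Σzᵢ/Kᵢ = -0.3418, so a root lies in (0, 1).
Newton iteration, V/F⁰ = 0.5:
  V/F = 0.5000: g = 0.34729, g' = -1.2462 → V/F = 0.7787
  V/F = 0.7787: g = 0.01123, g' = -1.2839 → V/F = 0.7874
Converged at V/F = 0.7874.
Compositions from xᵢ = zᵢ/(1+V/F(Kᵢ−1)), yᵢ = Kᵢxᵢ:
  A: x = 0.1340, y = 0.5177
  B: x = 0.0672, y = 0.2324
  C: x = 0.7988, y = 0.2499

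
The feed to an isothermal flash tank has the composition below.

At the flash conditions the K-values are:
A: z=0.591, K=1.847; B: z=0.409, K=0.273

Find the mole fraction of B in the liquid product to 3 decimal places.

Binary case is linear: z₁(K₁−1)(1+β(K₂−1)) + z₂(K₂−1)(1+β(K₁−1)) = 0
⇒ β = [z₁(K₁−1)+z₂(K₂−1)] / [−(K₁−1)(K₂−1)] = 0.2032/0.6158 = 0.330
Compositions from xᵢ = zᵢ/(1+β(Kᵢ−1)), yᵢ = Kᵢxᵢ:
  A: x = 0.462, y = 0.853
  B: x = 0.538, y = 0.147

x_B = 0.538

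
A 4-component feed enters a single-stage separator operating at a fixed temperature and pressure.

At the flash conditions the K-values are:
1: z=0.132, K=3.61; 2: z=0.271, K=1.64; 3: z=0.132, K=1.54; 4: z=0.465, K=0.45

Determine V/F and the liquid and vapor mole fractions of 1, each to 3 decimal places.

V/F = 0.470, x_1 = 0.059, y_1 = 0.214

Newton–Raphson from V/F = 0.5:
  V/F = 0.500: g = -0.0158, g' = -0.524 → V/F = 0.470
Converged at V/F = 0.470.
Compositions from xᵢ = zᵢ/(1+V/F(Kᵢ−1)), yᵢ = Kᵢxᵢ:
  1: x = 0.059, y = 0.214
  2: x = 0.208, y = 0.342
  3: x = 0.105, y = 0.162
  4: x = 0.627, y = 0.282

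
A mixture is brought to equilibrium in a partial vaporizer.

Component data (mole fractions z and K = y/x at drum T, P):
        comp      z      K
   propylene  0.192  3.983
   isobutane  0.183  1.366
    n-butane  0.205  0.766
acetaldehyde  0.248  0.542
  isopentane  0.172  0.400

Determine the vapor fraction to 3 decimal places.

ψ = 0.386

Material balance + equilibrium reduce to Σ zᵢ(Kᵢ−1)/(1+ψ(Kᵢ−1)) = 0.
Feasibility: ΣzᵢKᵢ = 1.375, Σzᵢ/Kᵢ = 1.337 — both > 1, two phases present.
Newton–Raphson from ψ = 0.5:
  ψ = 0.500: g = -0.0626, g' = -0.521 → ψ = 0.380
  ψ = 0.380: g = 0.0035, g' = -0.588 → ψ = 0.386
Converged at ψ = 0.386.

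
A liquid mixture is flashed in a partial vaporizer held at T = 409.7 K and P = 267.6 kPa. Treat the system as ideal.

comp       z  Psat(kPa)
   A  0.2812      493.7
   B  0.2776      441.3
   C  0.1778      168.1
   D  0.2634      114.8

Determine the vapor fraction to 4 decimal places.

Raoult's law: Kᵢ = Pᵢˢᵃᵗ/P = Pᵢˢᵃᵗ/267.6.
  K_A = 493.7/267.6 = 1.844918, K_B = 441.3/267.6 = 1.649103, K_C = 168.1/267.6 = 0.628176, K_D = 114.8/267.6 = 0.428999
Let ψ = V/F and solve Σ zᵢ(Kᵢ−1)/(1+ψ(Kᵢ−1)) = 0.
Feasibility: ΣzᵢKᵢ = 1.2013, Σzᵢ/Kᵢ = 1.2178 — both > 1, two phases present.
Newton iteration, ψ⁰ = 0.5:
  ψ = 0.5000: g = 0.01136, g' = -0.3712 → ψ = 0.5306
  ψ = 0.5306: g = -0.00006, g' = -0.3753 → ψ = 0.5304
Converged at ψ = 0.5304.

ψ = 0.5304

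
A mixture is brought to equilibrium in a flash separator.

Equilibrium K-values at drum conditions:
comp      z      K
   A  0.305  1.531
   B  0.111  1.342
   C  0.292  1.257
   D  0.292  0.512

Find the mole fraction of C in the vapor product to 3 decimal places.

Let ψ = V/F and solve Σ zᵢ(Kᵢ−1)/(1+ψ(Kᵢ−1)) = 0.
Check two-phase: ΣzᵢKᵢ = 1.132 > 1 and Σzᵢ/Kᵢ = 1.085 > 1, so g(0) = 0.132 > 0 and g(1) = -0.085 < 0.
Newton–Raphson from ψ = 0.4:
  ψ = 0.400: g = 0.0580, g' = -0.192 → ψ = 0.702
  ψ = 0.702: g = -0.0046, g' = -0.229 → ψ = 0.682
Converged at ψ = 0.682.
Compositions from xᵢ = zᵢ/(1+ψ(Kᵢ−1)), yᵢ = Kᵢxᵢ:
  A: x = 0.224, y = 0.343
  B: x = 0.090, y = 0.121
  C: x = 0.248, y = 0.312
  D: x = 0.438, y = 0.224

y_C = 0.312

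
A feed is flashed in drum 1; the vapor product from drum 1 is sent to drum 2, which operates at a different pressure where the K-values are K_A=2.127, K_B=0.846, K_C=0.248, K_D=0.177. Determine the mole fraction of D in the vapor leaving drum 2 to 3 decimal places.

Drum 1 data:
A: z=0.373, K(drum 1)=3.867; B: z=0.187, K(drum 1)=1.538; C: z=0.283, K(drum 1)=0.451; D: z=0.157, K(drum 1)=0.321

Drum 1:
Material balance + equilibrium reduce to Σ zᵢ(Kᵢ−1)/(1+ψ₁(Kᵢ−1)) = 0.
g(0) = ΣzᵢKᵢ − 1 = 0.908 and g(1) = 1 − Σzᵢ/Kᵢ = -0.335, so a root lies in (0, 1).
Newton iteration, ψ₁⁰ = 0.4:
  ψ₁ = 0.400: g = 0.2355, g' = -0.978 → ψ₁ = 0.641
  ψ₁ = 0.641: g = 0.0234, g' = -0.841 → ψ₁ = 0.669
  ψ₁ = 0.669: g = -0.0001, g' = -0.845 → ψ₁ = 0.668
Converged at ψ₁ = 0.668.
Drum-1 compositions:
  A: x = 0.128, y = 0.495
  B: x = 0.138, y = 0.212
  C: x = 0.447, y = 0.202
  D: x = 0.287, y = 0.092
Drum-2 feed = drum-1 vapor: z₂ = (0.4946, 0.2115, 0.2016, 0.0923).
Drum 2:
Let ψ₂ = V/F and solve Σ zᵢ(Kᵢ−1)/(1+ψ₂(Kᵢ−1)) = 0.
g(0) = ΣzᵢKᵢ − 1 = 0.297 and g(1) = 1 − Σzᵢ/Kᵢ = -0.817, so a root lies in (0, 1).
Newton iteration, ψ₂⁰ = 0.67:
  ψ₂ = 0.670: g = -0.1937, g' = -0.984 → ψ₂ = 0.473
  ψ₂ = 0.473: g = -0.0314, g' = -0.715 → ψ₂ = 0.429
  ψ₂ = 0.429: g = -0.0006, g' = -0.689 → ψ₂ = 0.428
Converged at ψ₂ = 0.428.
  A: x = 0.334, y = 0.709
  B: x = 0.226, y = 0.192
  C: x = 0.297, y = 0.074
  D: x = 0.143, y = 0.025

y_D (drum 2) = 0.025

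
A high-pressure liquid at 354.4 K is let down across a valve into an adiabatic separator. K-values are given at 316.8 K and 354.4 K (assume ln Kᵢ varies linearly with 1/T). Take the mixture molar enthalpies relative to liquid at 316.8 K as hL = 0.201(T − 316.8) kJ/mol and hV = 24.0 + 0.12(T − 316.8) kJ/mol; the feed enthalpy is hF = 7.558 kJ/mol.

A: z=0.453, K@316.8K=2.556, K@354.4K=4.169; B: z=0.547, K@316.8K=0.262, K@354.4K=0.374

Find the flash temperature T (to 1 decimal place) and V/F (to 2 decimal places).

T = 319.8 K, V/F = 0.29

Adiabatic flash: solve Rachford–Rice at each trial T, then check hF = ψ·hV(T) + (1−ψ)·hL(T).
  T = 316.8 K: K = (2.556, 0.262), RR gives ψ = 0.262, H_out = 6.295 kJ/mol
  T = 354.4 K: K = (4.169, 0.374), RR gives ψ = 0.551, H_out = 19.104 kJ/mol
  T = 335.6 K: K = (3.309, 0.316), RR gives ψ = 0.426, H_out = 13.345 kJ/mol
  T = 326.2 K: K = (2.919, 0.289), RR gives ψ = 0.352, H_out = 10.064 kJ/mol
  T = 321.5 K: K = (2.734, 0.275), RR gives ψ = 0.310, H_out = 8.256 kJ/mol
  T = 319.1 K: K = (2.642, 0.268), RR gives ψ = 0.286, H_out = 7.277 kJ/mol
Linear interpolation between T = 319.1 (H_out = 7.277) and T = 321.5 (H_out = 8.256) on hF = 7.558 gives T ≈ 319.8 K, at which ψ = 0.29.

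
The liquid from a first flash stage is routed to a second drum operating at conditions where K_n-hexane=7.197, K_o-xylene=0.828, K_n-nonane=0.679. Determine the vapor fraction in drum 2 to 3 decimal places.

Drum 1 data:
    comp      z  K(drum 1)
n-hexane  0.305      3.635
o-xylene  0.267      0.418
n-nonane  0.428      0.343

V/F (drum 2) = 0.588

Drum 1:
Let ψ₁ = V/F and solve Σ zᵢ(Kᵢ−1)/(1+ψ₁(Kᵢ−1)) = 0.
Check two-phase: ΣzᵢKᵢ = 1.367 > 1 and Σzᵢ/Kᵢ = 1.970 > 1, so g(0) = 0.367 > 0 and g(1) = -0.970 < 0.
Iterate (Newton) starting at ψ₁ = 0.55:
  ψ₁ = 0.550: g = -0.3407, g' = -1.002 → ψ₁ = 0.210
  ψ₁ = 0.210: g = 0.0144, g' = -1.244 → ψ₁ = 0.221
  ψ₁ = 0.221: g = 0.0002, g' = -1.217 → ψ₁ = 0.222
Converged at ψ₁ = 0.222.
Drum-1 compositions:
  n-hexane: x = 0.193, y = 0.700
  o-xylene: x = 0.307, y = 0.128
  n-nonane: x = 0.501, y = 0.172
Drum-2 feed = drum-1 liquid: z₂ = (0.1926, 0.3065, 0.5009).
Drum 2:
Rachford–Rice: g(ψ₂) = Σ zᵢ(Kᵢ−1)/(1+ψ₂(Kᵢ−1)) = 0.
Feasibility: ΣzᵢKᵢ = 1.980, Σzᵢ/Kᵢ = 1.135 — both > 1, two phases present.
Newton iteration, ψ₂⁰ = 0.43:
  ψ₂ = 0.430: g = 0.0822, g' = -0.631 → ψ₂ = 0.560
  ψ₂ = 0.560: g = 0.0125, g' = -0.458 → ψ₂ = 0.588
Converged at ψ₂ = 0.588.
  n-hexane: x = 0.041, y = 0.298
  o-xylene: x = 0.341, y = 0.282
  n-nonane: x = 0.618, y = 0.419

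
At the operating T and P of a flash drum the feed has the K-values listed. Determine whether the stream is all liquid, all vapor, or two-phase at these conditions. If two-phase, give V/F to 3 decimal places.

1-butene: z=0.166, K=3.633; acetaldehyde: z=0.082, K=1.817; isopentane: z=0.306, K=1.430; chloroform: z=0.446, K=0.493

ΣzᵢKᵢ = 1.410; Σzᵢ/Kᵢ = 1.209.
Both exceed 1, so a two-phase solution exists.
Let ψ = V/F and solve Σ zᵢ(Kᵢ−1)/(1+ψ(Kᵢ−1)) = 0.
Iterate (Newton) starting at ψ = 0.53:
  ψ = 0.530: g = 0.0272, g' = -0.479 → ψ = 0.587
Converged at ψ = 0.587.

two-phase, V/F = 0.587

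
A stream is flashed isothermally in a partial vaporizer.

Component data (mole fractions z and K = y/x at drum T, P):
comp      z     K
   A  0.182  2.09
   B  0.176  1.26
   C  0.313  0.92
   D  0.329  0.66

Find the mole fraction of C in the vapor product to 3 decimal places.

y_C = 0.301

Rachford–Rice: g(β) = Σ zᵢ(Kᵢ−1)/(1+β(Kᵢ−1)) = 0.
Check two-phase: ΣzᵢKᵢ = 1.107 > 1 and Σzᵢ/Kᵢ = 1.065 > 1, so g(0) = 0.107 > 0 and g(1) = -0.065 < 0.
Iterate (Newton) starting at β = 0.5:
  β = 0.500: g = 0.0080, g' = -0.157 → β = 0.551
  β = 0.551: g = 0.0001, g' = -0.153 → β = 0.552
Converged at β = 0.552.
Compositions from xᵢ = zᵢ/(1+β(Kᵢ−1)), yᵢ = Kᵢxᵢ:
  A: x = 0.114, y = 0.238
  B: x = 0.154, y = 0.194
  C: x = 0.327, y = 0.301
  D: x = 0.405, y = 0.267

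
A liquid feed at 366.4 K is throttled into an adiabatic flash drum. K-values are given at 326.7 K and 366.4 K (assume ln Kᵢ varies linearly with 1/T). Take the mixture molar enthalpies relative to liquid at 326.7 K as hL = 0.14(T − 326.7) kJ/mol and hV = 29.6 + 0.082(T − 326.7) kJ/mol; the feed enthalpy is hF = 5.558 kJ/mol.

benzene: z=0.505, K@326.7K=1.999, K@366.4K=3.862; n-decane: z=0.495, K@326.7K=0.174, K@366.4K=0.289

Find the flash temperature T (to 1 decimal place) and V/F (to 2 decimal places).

T = 329.8 K, V/F = 0.17

Adiabatic flash: solve Rachford–Rice at each trial T, then check hF = ψ·hV(T) + (1−ψ)·hL(T).
  T = 326.7 K: K = (1.999, 0.174), RR gives ψ = 0.116, H_out = 3.430 kJ/mol
  T = 366.4 K: K = (3.862, 0.289), RR gives ψ = 0.537, H_out = 20.225 kJ/mol
  T = 346.5 K: K = (2.829, 0.227), RR gives ψ = 0.383, H_out = 13.669 kJ/mol
  T = 336.6 K: K = (2.390, 0.200), RR gives ψ = 0.275, H_out = 9.367 kJ/mol
  T = 331.6 K: K = (2.187, 0.186), RR gives ψ = 0.204, H_out = 6.657 kJ/mol
  T = 329.1 K: K = (2.090, 0.180), RR gives ψ = 0.162, H_out = 5.097 kJ/mol
  T = 330.4 K: K = (2.140, 0.183), RR gives ψ = 0.184, H_out = 5.928 kJ/mol
Linear interpolation between T = 329.1 (H_out = 5.097) and T = 330.4 (H_out = 5.928) on hF = 5.558 gives T ≈ 329.8 K, at which ψ = 0.17.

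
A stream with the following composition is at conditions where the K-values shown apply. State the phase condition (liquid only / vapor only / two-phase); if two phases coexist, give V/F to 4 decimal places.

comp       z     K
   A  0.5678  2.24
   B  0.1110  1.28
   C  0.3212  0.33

ΣzᵢKᵢ = 1.5199; Σzᵢ/Kᵢ = 1.3135.
Both exceed 1, so a two-phase solution exists.
Let ψ = V/F and solve Σ zᵢ(Kᵢ−1)/(1+ψ(Kᵢ−1)) = 0.
Newton–Raphson from ψ = 0.35:
  ψ = 0.3500: g = 0.23816, g' = -0.6778 → ψ = 0.7014
  ψ = 0.7014: g = -0.00342, g' = -0.7690 → ψ = 0.6969
Converged at ψ = 0.6969.

two-phase, V/F = 0.6969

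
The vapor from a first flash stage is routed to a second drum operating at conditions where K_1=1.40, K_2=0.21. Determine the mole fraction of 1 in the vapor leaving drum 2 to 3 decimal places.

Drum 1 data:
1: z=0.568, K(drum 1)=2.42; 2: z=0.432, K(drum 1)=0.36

y_1 (drum 2) = 0.929

Drum 1:
Material balance + equilibrium reduce to Σ zᵢ(Kᵢ−1)/(1+ψ₁(Kᵢ−1)) = 0.
Feasibility: ΣzᵢKᵢ = 1.530, Σzᵢ/Kᵢ = 1.435 — both > 1, two phases present.
Newton iteration, ψ₁⁰ = 0.62:
  ψ₁ = 0.620: g = -0.0294, g' = -0.810 → ψ₁ = 0.584
  ψ₁ = 0.584: g = -0.0003, g' = -0.793 → ψ₁ = 0.583
Converged at ψ₁ = 0.583.
Drum-1 compositions:
  1: x = 0.311, y = 0.752
  2: x = 0.689, y = 0.248
Drum-2 feed = drum-1 vapor: z₂ = (0.7518, 0.2482).
Drum 2:
Material balance + equilibrium reduce to Σ zᵢ(Kᵢ−1)/(1+ψ₂(Kᵢ−1)) = 0.
Feasibility: ΣzᵢKᵢ = 1.105, Σzᵢ/Kᵢ = 1.719 — both > 1, two phases present.
Binary case is linear: z₁(K₁−1)(1+ψ₂(K₂−1)) + z₂(K₂−1)(1+ψ₂(K₁−1)) = 0
⇒ ψ₂ = [z₁(K₁−1)+z₂(K₂−1)] / [−(K₁−1)(K₂−1)] = 0.1047/0.3160 = 0.331
  1: x = 0.664, y = 0.929
  2: x = 0.336, y = 0.071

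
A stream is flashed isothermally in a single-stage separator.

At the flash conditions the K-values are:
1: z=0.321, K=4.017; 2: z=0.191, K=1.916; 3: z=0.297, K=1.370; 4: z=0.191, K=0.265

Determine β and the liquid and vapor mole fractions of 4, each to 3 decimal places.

β = 0.920, x_4 = 0.590, y_4 = 0.156

Newton–Raphson from β = 0.63:
  β = 0.630: g = 0.2725, g' = -0.796 → β = 0.972
  β = 0.972: g = -0.0722, g' = -1.522 → β = 0.925
  β = 0.925: g = -0.0061, g' = -1.279 → β = 0.920
Converged at β = 0.920.
Compositions from xᵢ = zᵢ/(1+β(Kᵢ−1)), yᵢ = Kᵢxᵢ:
  1: x = 0.085, y = 0.342
  2: x = 0.104, y = 0.199
  3: x = 0.222, y = 0.304
  4: x = 0.590, y = 0.156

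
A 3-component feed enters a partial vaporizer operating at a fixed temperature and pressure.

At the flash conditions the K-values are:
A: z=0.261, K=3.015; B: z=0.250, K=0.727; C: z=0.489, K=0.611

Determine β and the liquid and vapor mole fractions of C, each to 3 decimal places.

Let β = V/F and solve Σ zᵢ(Kᵢ−1)/(1+β(Kᵢ−1)) = 0.
g(0) = ΣzᵢKᵢ − 1 = 0.267 and g(1) = 1 − Σzᵢ/Kᵢ = -0.231, so a root lies in (0, 1).
Newton iteration, β⁰ = 0.5:
  β = 0.500: g = -0.0532, g' = -0.402 → β = 0.368
  β = 0.368: g = 0.0043, g' = -0.473 → β = 0.377
Converged at β = 0.377.
Compositions from xᵢ = zᵢ/(1+β(Kᵢ−1)), yᵢ = Kᵢxᵢ:
  A: x = 0.148, y = 0.447
  B: x = 0.279, y = 0.203
  C: x = 0.573, y = 0.350

β = 0.377, x_C = 0.573, y_C = 0.350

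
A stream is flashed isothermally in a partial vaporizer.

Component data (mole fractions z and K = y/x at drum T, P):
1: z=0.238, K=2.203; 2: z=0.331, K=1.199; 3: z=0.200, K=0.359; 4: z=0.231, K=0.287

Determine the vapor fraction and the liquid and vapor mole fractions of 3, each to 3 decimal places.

Let ψ = V/F and solve Σ zᵢ(Kᵢ−1)/(1+ψ(Kᵢ−1)) = 0.
Feasibility: ΣzᵢKᵢ = 1.059, Σzᵢ/Kᵢ = 1.746 — both > 1, two phases present.
Newton–Raphson from ψ = 0.5:
  ψ = 0.500: g = -0.2059, g' = -0.607 → ψ = 0.161
  ψ = 0.161: g = -0.0251, g' = -0.506 → ψ = 0.111
Converged at ψ = 0.111.
Compositions from xᵢ = zᵢ/(1+ψ(Kᵢ−1)), yᵢ = Kᵢxᵢ:
  1: x = 0.210, y = 0.462
  2: x = 0.324, y = 0.388
  3: x = 0.215, y = 0.077
  4: x = 0.251, y = 0.072

ψ = 0.111, x_3 = 0.215, y_3 = 0.077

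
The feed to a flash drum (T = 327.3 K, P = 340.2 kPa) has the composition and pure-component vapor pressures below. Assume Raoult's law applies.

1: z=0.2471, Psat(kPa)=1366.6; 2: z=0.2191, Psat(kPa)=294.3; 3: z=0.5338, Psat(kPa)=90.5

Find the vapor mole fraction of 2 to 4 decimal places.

Raoult's law: Kᵢ = Pᵢˢᵃᵗ/P = Pᵢˢᵃᵗ/340.2.
  K_1 = 1366.6/340.2 = 4.017049, K_2 = 294.3/340.2 = 0.865079, K_3 = 90.5/340.2 = 0.266020
Rachford–Rice: g(V/F) = Σ zᵢ(Kᵢ−1)/(1+V/F(Kᵢ−1)) = 0.
Feasibility: ΣzᵢKᵢ = 1.3242, Σzᵢ/Kᵢ = 2.3214 — both > 1, two phases present.
Newton iteration, V/F⁰ = 0.5:
  V/F = 0.5000: g = -0.35345, g' = -1.0797 → V/F = 0.1726
  V/F = 0.1726: g = 0.01128, g' = -1.3537 → V/F = 0.1810
  V/F = 0.1810: g = 0.00011, g' = -1.3277 → V/F = 0.1811
Converged at V/F = 0.1811.
Compositions from xᵢ = zᵢ/(1+V/F(Kᵢ−1)), yᵢ = Kᵢxᵢ:
  1: x = 0.1598, y = 0.6420
  2: x = 0.2246, y = 0.1943
  3: x = 0.6156, y = 0.1638

y_2 = 0.1943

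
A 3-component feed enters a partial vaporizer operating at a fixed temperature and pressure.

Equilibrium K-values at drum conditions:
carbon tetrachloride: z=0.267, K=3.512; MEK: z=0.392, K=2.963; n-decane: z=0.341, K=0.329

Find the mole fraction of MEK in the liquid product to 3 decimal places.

Rachford–Rice: g(ψ) = Σ zᵢ(Kᵢ−1)/(1+ψ(Kᵢ−1)) = 0.
g(0) = ΣzᵢKᵢ − 1 = 1.211 and g(1) = 1 − Σzᵢ/Kᵢ = -0.245, so a root lies in (0, 1).
Iterate (Newton) starting at ψ = 0.5:
  ψ = 0.500: g = 0.3413, g' = -1.063 → ψ = 0.821
  ψ = 0.821: g = 0.0043, g' = -1.162 → ψ = 0.825
Converged at ψ = 0.825.
Compositions from xᵢ = zᵢ/(1+ψ(Kᵢ−1)), yᵢ = Kᵢxᵢ:
  carbon tetrachloride: x = 0.087, y = 0.305
  MEK: x = 0.150, y = 0.444
  n-decane: x = 0.763, y = 0.251

x_MEK = 0.150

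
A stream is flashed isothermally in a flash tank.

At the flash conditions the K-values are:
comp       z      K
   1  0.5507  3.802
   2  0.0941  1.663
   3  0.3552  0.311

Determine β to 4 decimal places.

Newton iteration, β⁰ = 0.5:
  β = 0.5000: g = 0.31618, g' = -1.1658 → β = 0.7712
  β = 0.7712: g = 0.00722, g' = -1.2186 → β = 0.7771
Converged at β = 0.7771.

β = 0.7771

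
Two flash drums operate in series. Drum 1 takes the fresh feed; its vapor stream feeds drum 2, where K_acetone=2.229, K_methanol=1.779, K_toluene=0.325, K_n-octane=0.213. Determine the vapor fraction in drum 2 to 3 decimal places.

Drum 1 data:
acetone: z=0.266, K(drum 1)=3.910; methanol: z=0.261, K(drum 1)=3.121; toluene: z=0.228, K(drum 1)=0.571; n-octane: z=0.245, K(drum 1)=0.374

V/F (drum 2) = 0.479

Drum 1:
Rachford–Rice: g(ψ₁) = Σ zᵢ(Kᵢ−1)/(1+ψ₁(Kᵢ−1)) = 0.
g(0) = ΣzᵢKᵢ − 1 = 1.076 and g(1) = 1 − Σzᵢ/Kᵢ = -0.206, so a root lies in (0, 1).
Newton iteration, ψ₁⁰ = 0.5:
  ψ₁ = 0.500: g = 0.2362, g' = -0.922 → ψ₁ = 0.756
  ψ₁ = 0.756: g = 0.0184, g' = -0.831 → ψ₁ = 0.778
Converged at ψ₁ = 0.778.
Drum-1 compositions:
  acetone: x = 0.081, y = 0.319
  methanol: x = 0.098, y = 0.307
  toluene: x = 0.342, y = 0.195
  n-octane: x = 0.478, y = 0.179
Drum-2 feed = drum-1 vapor: z₂ = (0.3186, 0.3073, 0.1954, 0.1787).
Drum 2:
Rachford–Rice: g(ψ₂) = Σ zᵢ(Kᵢ−1)/(1+ψ₂(Kᵢ−1)) = 0.
Check two-phase: ΣzᵢKᵢ = 1.358 > 1 and Σzᵢ/Kᵢ = 1.756 > 1, so g(0) = 0.358 > 0 and g(1) = -0.756 < 0.
Iterate (Newton) starting at ψ₂ = 0.5:
  ψ₂ = 0.500: g = -0.0162, g' = -0.785 → ψ₂ = 0.479
Converged at ψ₂ = 0.479.
  acetone: x = 0.201, y = 0.447
  methanol: x = 0.224, y = 0.398
  toluene: x = 0.289, y = 0.094
  n-octane: x = 0.287, y = 0.061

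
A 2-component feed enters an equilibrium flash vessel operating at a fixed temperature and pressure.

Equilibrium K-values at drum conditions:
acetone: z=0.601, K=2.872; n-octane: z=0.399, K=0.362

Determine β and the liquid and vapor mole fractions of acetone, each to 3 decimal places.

β = 0.729, x_acetone = 0.254, y_acetone = 0.730

Let β = V/F and solve Σ zᵢ(Kᵢ−1)/(1+β(Kᵢ−1)) = 0.
g(0) = ΣzᵢKᵢ − 1 = 0.871 and g(1) = 1 − Σzᵢ/Kᵢ = -0.311, so a root lies in (0, 1).
Newton–Raphson from β = 0.5:
  β = 0.500: g = 0.2073, g' = -0.912 → β = 0.727
  β = 0.727: g = 0.0015, g' = -0.943 → β = 0.729
Converged at β = 0.729.
Compositions from xᵢ = zᵢ/(1+β(Kᵢ−1)), yᵢ = Kᵢxᵢ:
  acetone: x = 0.254, y = 0.730
  n-octane: x = 0.746, y = 0.270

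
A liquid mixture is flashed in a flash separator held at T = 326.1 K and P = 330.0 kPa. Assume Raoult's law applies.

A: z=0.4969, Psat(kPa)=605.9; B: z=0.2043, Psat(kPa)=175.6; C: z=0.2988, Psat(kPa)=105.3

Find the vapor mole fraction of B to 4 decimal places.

y_B = 0.1218

Raoult's law: Kᵢ = Pᵢˢᵃᵗ/P = Pᵢˢᵃᵗ/330.0.
  K_A = 605.9/330.0 = 1.836061, K_B = 175.6/330.0 = 0.532121, K_C = 105.3/330.0 = 0.319091
Newton–Raphson from V/F = 0.39:
  V/F = 0.3900: g = -0.08066, g' = -0.5213 → V/F = 0.2353
  V/F = 0.2353: g = -0.00252, g' = -0.4954 → V/F = 0.2302
Converged at V/F = 0.2302.
Compositions from xᵢ = zᵢ/(1+V/F(Kᵢ−1)), yᵢ = Kᵢxᵢ:
  A: x = 0.4167, y = 0.7651
  B: x = 0.2290, y = 0.1218
  C: x = 0.3543, y = 0.1131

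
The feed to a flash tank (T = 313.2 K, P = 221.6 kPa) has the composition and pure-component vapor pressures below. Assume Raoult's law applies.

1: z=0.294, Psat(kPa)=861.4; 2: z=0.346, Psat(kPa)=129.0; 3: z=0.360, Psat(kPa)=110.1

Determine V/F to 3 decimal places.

Raoult's law: Kᵢ = Pᵢˢᵃᵗ/P = Pᵢˢᵃᵗ/221.6.
  K_1 = 861.4/221.6 = 3.88718, K_2 = 129.0/221.6 = 0.58213, K_3 = 110.1/221.6 = 0.49684
Material balance + equilibrium reduce to Σ zᵢ(Kᵢ−1)/(1+V/F(Kᵢ−1)) = 0.
Feasibility: ΣzᵢKᵢ = 1.523, Σzᵢ/Kᵢ = 1.395 — both > 1, two phases present.
Newton–Raphson from V/F = 0.5:
  V/F = 0.500: g = -0.0774, g' = -0.670 → V/F = 0.384
  V/F = 0.384: g = 0.0055, g' = -0.776 → V/F = 0.391
  V/F = 0.391: g = 0.0000, g' = -0.768 → V/F = 0.392
Converged at V/F = 0.392.

V/F = 0.392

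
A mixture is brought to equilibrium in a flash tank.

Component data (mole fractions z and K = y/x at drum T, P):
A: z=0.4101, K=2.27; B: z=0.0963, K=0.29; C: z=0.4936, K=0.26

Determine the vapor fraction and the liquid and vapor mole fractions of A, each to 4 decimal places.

Rachford–Rice: g(ψ) = Σ zᵢ(Kᵢ−1)/(1+ψ(Kᵢ−1)) = 0.
Feasibility: ΣzᵢKᵢ = 1.0872, Σzᵢ/Kᵢ = 2.4112 — both > 1, two phases present.
Iterate (Newton) starting at ψ = 0.5:
  ψ = 0.5000: g = -0.36724, g' = -1.0451 → ψ = 0.1486
  ψ = 0.1486: g = -0.04871, g' = -0.8700 → ψ = 0.0926
  ψ = 0.0926: g = 0.00067, g' = -0.8967 → ψ = 0.0934
Converged at ψ = 0.0934.
Compositions from xᵢ = zᵢ/(1+ψ(Kᵢ−1)), yᵢ = Kᵢxᵢ:
  A: x = 0.3666, y = 0.8322
  B: x = 0.1031, y = 0.0299
  C: x = 0.5302, y = 0.1379

ψ = 0.0934, x_A = 0.3666, y_A = 0.8322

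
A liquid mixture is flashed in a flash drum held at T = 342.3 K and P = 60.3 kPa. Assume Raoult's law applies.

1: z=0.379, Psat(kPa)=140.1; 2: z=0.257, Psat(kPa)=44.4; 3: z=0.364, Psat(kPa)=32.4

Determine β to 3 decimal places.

Raoult's law: Kᵢ = Pᵢˢᵃᵗ/P = Pᵢˢᵃᵗ/60.3.
  K_1 = 140.1/60.3 = 2.32338, K_2 = 44.4/60.3 = 0.73632, K_3 = 32.4/60.3 = 0.53731
Newton iteration, β⁰ = 0.5:
  β = 0.500: g = 0.0047, g' = -0.396 → β = 0.512
Converged at β = 0.512.

β = 0.512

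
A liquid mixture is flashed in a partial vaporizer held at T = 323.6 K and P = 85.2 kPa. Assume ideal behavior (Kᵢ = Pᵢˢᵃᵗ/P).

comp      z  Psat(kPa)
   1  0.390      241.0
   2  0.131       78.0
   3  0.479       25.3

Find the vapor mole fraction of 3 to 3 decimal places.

Raoult's law: Kᵢ = Pᵢˢᵃᵗ/P = Pᵢˢᵃᵗ/85.2.
  K_1 = 241.0/85.2 = 2.82864, K_2 = 78.0/85.2 = 0.91549, K_3 = 25.3/85.2 = 0.29695
Let ψ = V/F and solve Σ zᵢ(Kᵢ−1)/(1+ψ(Kᵢ−1)) = 0.
Check two-phase: ΣzᵢKᵢ = 1.365 > 1 and Σzᵢ/Kᵢ = 1.894 > 1, so g(0) = 0.365 > 0 and g(1) = -0.894 < 0.
Newton iteration, ψ⁰ = 0.5:
  ψ = 0.500: g = -0.1583, g' = -0.920 → ψ = 0.328
  ψ = 0.328: g = -0.0032, g' = -0.911 → ψ = 0.324
Converged at ψ = 0.324.
Compositions from xᵢ = zᵢ/(1+ψ(Kᵢ−1)), yᵢ = Kᵢxᵢ:
  1: x = 0.245, y = 0.692
  2: x = 0.135, y = 0.123
  3: x = 0.621, y = 0.184

y_3 = 0.184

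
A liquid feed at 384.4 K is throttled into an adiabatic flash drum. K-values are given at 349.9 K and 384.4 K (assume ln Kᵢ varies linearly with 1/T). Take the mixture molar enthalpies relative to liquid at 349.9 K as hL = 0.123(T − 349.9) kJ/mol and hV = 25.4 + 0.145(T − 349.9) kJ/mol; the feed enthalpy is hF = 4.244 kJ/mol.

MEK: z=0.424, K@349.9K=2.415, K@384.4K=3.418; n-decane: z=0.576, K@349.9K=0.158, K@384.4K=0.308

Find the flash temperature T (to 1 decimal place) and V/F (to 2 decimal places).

T = 354.9 K, V/F = 0.14

Adiabatic flash: solve Rachford–Rice at each trial T, then check hF = ψ·hV(T) + (1−ψ)·hL(T).
  T = 349.9 K: K = (2.415, 0.158), RR gives ψ = 0.096, H_out = 2.451 kJ/mol
  T = 384.4 K: K = (3.418, 0.308), RR gives ψ = 0.375, H_out = 14.040 kJ/mol
  T = 367.1 K: K = (2.895, 0.224), RR gives ψ = 0.242, H_out = 8.363 kJ/mol
  T = 358.5 K: K = (2.650, 0.189), RR gives ψ = 0.174, H_out = 5.501 kJ/mol
  T = 354.2 K: K = (2.531, 0.173), RR gives ψ = 0.136, H_out = 4.008 kJ/mol
  T = 356.4 K: K = (2.592, 0.181), RR gives ψ = 0.156, H_out = 4.779 kJ/mol
Linear interpolation between T = 354.2 (H_out = 4.008) and T = 356.4 (H_out = 4.779) on hF = 4.244 gives T ≈ 354.9 K, at which ψ = 0.14.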